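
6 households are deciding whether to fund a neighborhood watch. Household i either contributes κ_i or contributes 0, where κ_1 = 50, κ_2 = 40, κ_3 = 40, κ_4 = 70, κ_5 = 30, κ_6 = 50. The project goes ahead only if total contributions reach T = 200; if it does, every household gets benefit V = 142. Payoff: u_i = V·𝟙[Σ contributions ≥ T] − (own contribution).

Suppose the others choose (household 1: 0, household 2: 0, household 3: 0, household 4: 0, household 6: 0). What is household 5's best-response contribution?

Others' total = 0. Even contributing 30 gives 30 < 200: no benefit either way.
Best response: 0.

0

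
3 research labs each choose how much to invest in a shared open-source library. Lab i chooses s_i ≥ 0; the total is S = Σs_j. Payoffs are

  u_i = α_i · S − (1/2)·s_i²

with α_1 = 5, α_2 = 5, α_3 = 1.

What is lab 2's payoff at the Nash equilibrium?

42.5

Lab i's FOC: ∂u_i/∂s_i = α_i − s_i = 0, so s_i* = α_i.
NE contributions = (5, 5, 1); S = 11.
u_2 = α_2·S − ½·(s_2)² = 5·11 − ½·5² = 42.5.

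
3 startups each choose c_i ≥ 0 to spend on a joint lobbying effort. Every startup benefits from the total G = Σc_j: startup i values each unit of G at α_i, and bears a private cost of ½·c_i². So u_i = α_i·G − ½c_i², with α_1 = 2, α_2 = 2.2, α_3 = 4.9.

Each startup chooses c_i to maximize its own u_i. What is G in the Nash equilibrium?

Startup i's FOC: ∂u_i/∂c_i = α_i − c_i = 0, so c_i* = α_i.
NE contributions = (2, 2.2, 4.9); G = 9.1.

9.1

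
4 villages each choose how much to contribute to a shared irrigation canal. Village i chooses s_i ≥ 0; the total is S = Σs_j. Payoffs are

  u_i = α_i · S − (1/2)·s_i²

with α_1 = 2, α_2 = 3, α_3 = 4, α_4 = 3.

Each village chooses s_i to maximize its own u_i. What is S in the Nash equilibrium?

Village i's FOC: ∂u_i/∂s_i = α_i − s_i = 0, so s_i* = α_i.
NE contributions = (2, 3, 4, 3); S = 12.

12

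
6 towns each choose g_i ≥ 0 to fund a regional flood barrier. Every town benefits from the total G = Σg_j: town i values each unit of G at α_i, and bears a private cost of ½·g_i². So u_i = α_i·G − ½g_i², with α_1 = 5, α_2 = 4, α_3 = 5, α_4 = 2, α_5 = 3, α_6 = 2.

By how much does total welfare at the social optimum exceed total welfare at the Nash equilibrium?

923.5

Town i's FOC: ∂u_i/∂g_i = α_i − g_i = 0, so g_i* = α_i.
NE contributions = (5, 4, 5, 2, 3, 2); G = 21.
W^NE = (Σα)·G − ½Σα_i² = 21² − ½·83 = 399.5.
Planner sets g_i = Σα_j = 21 for every i, so G^SO = 6·21 = 126.
W^SO = (Σα)·G^SO − ½·6·(Σα)² = (6/2)·21² = 1323.
Deadweight loss = W^SO − W^NE = 923.5.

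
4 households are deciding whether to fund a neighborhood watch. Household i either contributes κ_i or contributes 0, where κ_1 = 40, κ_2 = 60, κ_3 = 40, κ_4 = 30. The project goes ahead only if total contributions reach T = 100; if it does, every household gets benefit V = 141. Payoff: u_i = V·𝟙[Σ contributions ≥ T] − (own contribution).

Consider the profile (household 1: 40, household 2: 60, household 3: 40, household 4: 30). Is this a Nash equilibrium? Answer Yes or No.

Total = 170 ≥ 100: provided.
Household 1 (pledges 40, payoff 101): dropping to 0 → total 130, payoff 141. Profitable deviation.

No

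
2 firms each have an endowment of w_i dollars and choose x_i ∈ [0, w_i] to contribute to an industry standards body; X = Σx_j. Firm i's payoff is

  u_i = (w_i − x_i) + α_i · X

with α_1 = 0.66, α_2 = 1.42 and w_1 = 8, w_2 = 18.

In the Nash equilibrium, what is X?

∂u_i/∂x_i = α_i − 1, so firm i contributes w_i if α_i > 1, else 0.
α_i > 1 for i ∈ {2}; NE contributions (0, 18), X = 18.

18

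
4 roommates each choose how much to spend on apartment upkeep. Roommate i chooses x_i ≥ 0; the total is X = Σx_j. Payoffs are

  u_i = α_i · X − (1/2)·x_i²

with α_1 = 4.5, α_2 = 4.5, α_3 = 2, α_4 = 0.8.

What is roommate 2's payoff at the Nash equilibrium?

42.975

Roommate i's FOC: ∂u_i/∂x_i = α_i − x_i = 0, so x_i* = α_i.
NE contributions = (4.5, 4.5, 2, 0.8); X = 11.8.
u_2 = α_2·X − ½·(x_2)² = 4.5·11.8 − ½·4.5² = 42.975.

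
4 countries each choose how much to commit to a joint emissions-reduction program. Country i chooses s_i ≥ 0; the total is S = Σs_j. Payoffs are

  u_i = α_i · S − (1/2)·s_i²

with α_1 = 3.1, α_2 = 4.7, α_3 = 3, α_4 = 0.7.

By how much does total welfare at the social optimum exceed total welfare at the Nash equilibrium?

152.845

Country i's FOC: ∂u_i/∂s_i = α_i − s_i = 0, so s_i* = α_i.
NE contributions = (3.1, 4.7, 3, 0.7); S = 11.5.
W^NE = (Σα)·S − ½Σα_i² = 11.5² − ½·41.19 = 111.655.
Planner sets s_i = Σα_j = 11.5 for every i, so S^SO = 4·11.5 = 46.
W^SO = (Σα)·S^SO − ½·4·(Σα)² = (4/2)·11.5² = 264.5.
Deadweight loss = W^SO − W^NE = 152.845.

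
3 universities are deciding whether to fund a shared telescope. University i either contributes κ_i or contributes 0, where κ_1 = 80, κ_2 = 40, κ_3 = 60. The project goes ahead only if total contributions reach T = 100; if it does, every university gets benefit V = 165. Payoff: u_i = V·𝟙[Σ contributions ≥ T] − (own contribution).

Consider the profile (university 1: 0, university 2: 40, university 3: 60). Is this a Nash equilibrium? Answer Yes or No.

Total = 100 ≥ 100: provided.
University 1 (pledges 0, payoff 165): pledging 80 → total 180, payoff 85. No gain.
University 2 (pledges 40, payoff 125): dropping to 0 → total 60, payoff 0. No gain.
University 3 (pledges 60, payoff 105): dropping to 0 → total 40, payoff 0. No gain.

Yes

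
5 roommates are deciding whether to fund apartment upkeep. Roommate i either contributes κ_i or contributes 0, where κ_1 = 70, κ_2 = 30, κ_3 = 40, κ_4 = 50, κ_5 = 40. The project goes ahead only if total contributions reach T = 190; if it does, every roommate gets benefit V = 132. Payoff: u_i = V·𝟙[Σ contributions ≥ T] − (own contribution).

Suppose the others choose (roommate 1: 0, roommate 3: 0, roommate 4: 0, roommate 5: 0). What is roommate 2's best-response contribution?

Others' total = 0. Even contributing 30 gives 30 < 190: no benefit either way.
Best response: 0.

0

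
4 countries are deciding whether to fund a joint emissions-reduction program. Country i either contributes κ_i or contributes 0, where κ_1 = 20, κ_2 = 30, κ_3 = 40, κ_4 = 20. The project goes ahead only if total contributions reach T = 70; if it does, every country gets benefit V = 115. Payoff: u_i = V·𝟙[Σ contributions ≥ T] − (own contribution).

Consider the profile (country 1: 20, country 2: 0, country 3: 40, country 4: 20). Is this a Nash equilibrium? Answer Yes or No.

Yes

Total = 80 ≥ 70: provided.
Country 1 (pledges 20, payoff 95): dropping to 0 → total 60, payoff 0. No gain.
Country 2 (pledges 0, payoff 115): pledging 30 → total 110, payoff 85. No gain.
Country 3 (pledges 40, payoff 75): dropping to 0 → total 40, payoff 0. No gain.
Country 4 (pledges 20, payoff 95): dropping to 0 → total 60, payoff 0. No gain.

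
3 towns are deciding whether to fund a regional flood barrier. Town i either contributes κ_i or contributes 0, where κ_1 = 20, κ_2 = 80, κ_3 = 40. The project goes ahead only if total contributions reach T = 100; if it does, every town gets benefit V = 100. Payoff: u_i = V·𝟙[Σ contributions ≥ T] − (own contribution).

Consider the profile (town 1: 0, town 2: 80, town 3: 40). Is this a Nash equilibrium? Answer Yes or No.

Total = 120 ≥ 100: provided.
Town 1 (pledges 0, payoff 100): pledging 20 → total 140, payoff 80. No gain.
Town 2 (pledges 80, payoff 20): dropping to 0 → total 40, payoff 0. No gain.
Town 3 (pledges 40, payoff 60): dropping to 0 → total 80, payoff 0. No gain.

Yes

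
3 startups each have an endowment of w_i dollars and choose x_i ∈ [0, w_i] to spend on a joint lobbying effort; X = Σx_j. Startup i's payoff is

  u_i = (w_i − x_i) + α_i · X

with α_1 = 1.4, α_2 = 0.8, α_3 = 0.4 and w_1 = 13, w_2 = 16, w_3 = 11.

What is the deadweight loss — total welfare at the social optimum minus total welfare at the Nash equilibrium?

∂u_i/∂x_i = α_i − 1, so startup i contributes w_i if α_i > 1, else 0.
α_i > 1 for i ∈ {1}; NE contributions (13, 0, 0), X = 13.
W^NE = Σw_i − X^NE + (Σα_i)·X^NE = 40 + 1.6·13 = 60.8.
Planner: ∂(Σu_j)/∂x_i = Σα_j − 1 = 1.6 > 0, so everyone contributes w_i; X^SO = 40, W^SO = 40 + 1.6·40 = 104.
Deadweight loss = 43.2.

43.2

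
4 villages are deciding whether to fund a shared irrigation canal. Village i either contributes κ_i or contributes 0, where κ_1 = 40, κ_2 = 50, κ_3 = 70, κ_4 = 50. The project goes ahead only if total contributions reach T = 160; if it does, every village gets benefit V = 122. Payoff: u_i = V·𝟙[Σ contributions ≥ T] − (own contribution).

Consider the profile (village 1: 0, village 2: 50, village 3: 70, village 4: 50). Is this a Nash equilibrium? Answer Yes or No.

Yes

Total = 170 ≥ 160: provided.
Village 1 (pledges 0, payoff 122): pledging 40 → total 210, payoff 82. No gain.
Village 2 (pledges 50, payoff 72): dropping to 0 → total 120, payoff 0. No gain.
Village 3 (pledges 70, payoff 52): dropping to 0 → total 100, payoff 0. No gain.
Village 4 (pledges 50, payoff 72): dropping to 0 → total 120, payoff 0. No gain.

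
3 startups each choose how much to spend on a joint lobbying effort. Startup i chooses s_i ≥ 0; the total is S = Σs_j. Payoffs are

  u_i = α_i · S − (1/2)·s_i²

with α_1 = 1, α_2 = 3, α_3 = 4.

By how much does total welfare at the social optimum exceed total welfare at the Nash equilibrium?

Startup i's FOC: ∂u_i/∂s_i = α_i − s_i = 0, so s_i* = α_i.
NE contributions = (1, 3, 4); S = 8.
W^NE = (Σα)·S − ½Σα_i² = 8² − ½·26 = 51.
Planner sets s_i = Σα_j = 8 for every i, so S^SO = 3·8 = 24.
W^SO = (Σα)·S^SO − ½·3·(Σα)² = (3/2)·8² = 96.
Deadweight loss = W^SO − W^NE = 45.

45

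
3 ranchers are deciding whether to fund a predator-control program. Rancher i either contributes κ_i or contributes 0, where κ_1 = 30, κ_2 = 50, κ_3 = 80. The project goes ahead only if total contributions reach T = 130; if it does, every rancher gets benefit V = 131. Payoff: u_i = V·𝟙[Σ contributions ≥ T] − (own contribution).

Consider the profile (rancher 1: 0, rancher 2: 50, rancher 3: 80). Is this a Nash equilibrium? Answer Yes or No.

Yes

Total = 130 ≥ 130: provided.
Rancher 1 (pledges 0, payoff 131): pledging 30 → total 160, payoff 101. No gain.
Rancher 2 (pledges 50, payoff 81): dropping to 0 → total 80, payoff 0. No gain.
Rancher 3 (pledges 80, payoff 51): dropping to 0 → total 50, payoff 0. No gain.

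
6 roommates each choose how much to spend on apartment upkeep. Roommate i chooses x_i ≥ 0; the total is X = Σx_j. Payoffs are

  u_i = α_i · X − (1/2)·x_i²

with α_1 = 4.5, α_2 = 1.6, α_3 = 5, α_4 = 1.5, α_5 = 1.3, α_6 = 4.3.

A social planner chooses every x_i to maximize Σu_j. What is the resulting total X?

Planner FOC: ∂(Σu_j)/∂x_i = (Σα_j) − x_i = 0, so x_i^SO = Σα_j = 18.2 for every i; X^SO = 109.2.

109.2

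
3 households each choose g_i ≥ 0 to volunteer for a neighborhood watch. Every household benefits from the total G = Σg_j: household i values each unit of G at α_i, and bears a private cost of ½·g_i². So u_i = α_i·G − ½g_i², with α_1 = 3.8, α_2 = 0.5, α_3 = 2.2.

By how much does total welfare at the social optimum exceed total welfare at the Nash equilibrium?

Household i's FOC: ∂u_i/∂g_i = α_i − g_i = 0, so g_i* = α_i.
NE contributions = (3.8, 0.5, 2.2); G = 6.5.
W^NE = (Σα)·G − ½Σα_i² = 6.5² − ½·19.53 = 32.485.
Planner sets g_i = Σα_j = 6.5 for every i, so G^SO = 3·6.5 = 19.5.
W^SO = (Σα)·G^SO − ½·3·(Σα)² = (3/2)·6.5² = 63.375.
Deadweight loss = W^SO − W^NE = 30.89.

30.89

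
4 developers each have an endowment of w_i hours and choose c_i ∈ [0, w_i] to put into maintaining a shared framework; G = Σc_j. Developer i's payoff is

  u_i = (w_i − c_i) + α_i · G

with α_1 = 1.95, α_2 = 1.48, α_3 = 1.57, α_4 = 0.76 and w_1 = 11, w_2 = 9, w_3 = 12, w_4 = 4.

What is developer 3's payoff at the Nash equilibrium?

50.24

∂u_i/∂c_i = α_i − 1, so developer i contributes w_i if α_i > 1, else 0.
α_i > 1 for i ∈ {1, 2, 3}; NE contributions (11, 9, 12, 0), G = 32.
u_3 = (12 − 12) + 1.57·32 = 50.24.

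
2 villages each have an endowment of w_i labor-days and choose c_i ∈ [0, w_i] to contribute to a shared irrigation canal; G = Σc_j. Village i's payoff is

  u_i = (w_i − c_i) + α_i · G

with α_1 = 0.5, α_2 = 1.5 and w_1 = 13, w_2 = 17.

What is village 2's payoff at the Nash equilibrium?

25.5

∂u_i/∂c_i = α_i − 1, so village i contributes w_i if α_i > 1, else 0.
α_i > 1 for i ∈ {2}; NE contributions (0, 17), G = 17.
u_2 = (17 − 17) + 1.5·17 = 25.5.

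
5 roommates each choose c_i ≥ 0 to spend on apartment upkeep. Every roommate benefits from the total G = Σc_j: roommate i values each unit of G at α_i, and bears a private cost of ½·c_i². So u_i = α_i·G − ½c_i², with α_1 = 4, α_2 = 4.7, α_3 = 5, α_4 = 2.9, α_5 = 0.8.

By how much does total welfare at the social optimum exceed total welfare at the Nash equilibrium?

490.21

Roommate i's FOC: ∂u_i/∂c_i = α_i − c_i = 0, so c_i* = α_i.
NE contributions = (4, 4.7, 5, 2.9, 0.8); G = 17.4.
W^NE = (Σα)·G − ½Σα_i² = 17.4² − ½·72.14 = 266.69.
Planner sets c_i = Σα_j = 17.4 for every i, so G^SO = 5·17.4 = 87.
W^SO = (Σα)·G^SO − ½·5·(Σα)² = (5/2)·17.4² = 756.9.
Deadweight loss = W^SO − W^NE = 490.21.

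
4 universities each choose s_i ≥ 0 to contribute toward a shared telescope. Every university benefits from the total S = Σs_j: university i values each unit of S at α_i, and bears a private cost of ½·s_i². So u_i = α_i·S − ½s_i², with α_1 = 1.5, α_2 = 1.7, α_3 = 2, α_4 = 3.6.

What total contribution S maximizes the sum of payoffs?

Planner FOC: ∂(Σu_j)/∂s_i = (Σα_j) − s_i = 0, so s_i^SO = Σα_j = 8.8 for every i; S^SO = 35.2.

35.2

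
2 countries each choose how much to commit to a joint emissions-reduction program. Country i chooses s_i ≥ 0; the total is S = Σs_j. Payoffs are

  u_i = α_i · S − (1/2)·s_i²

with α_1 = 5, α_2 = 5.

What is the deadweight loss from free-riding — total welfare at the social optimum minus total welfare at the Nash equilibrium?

25

Country i's FOC: ∂u_i/∂s_i = α_i − s_i = 0, so s_i* = α_i.
NE contributions = (5, 5); S = 10.
W^NE = (Σα)·S − ½Σα_i² = 10² − ½·50 = 75.
Planner sets s_i = Σα_j = 10 for every i, so S^SO = 2·10 = 20.
W^SO = (Σα)·S^SO − ½·2·(Σα)² = (2/2)·10² = 100.
Deadweight loss = W^SO − W^NE = 25.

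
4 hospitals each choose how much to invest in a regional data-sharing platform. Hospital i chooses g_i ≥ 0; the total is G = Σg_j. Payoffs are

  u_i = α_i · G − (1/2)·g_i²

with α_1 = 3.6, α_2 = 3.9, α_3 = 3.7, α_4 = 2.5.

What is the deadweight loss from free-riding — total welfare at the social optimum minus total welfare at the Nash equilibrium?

Hospital i's FOC: ∂u_i/∂g_i = α_i − g_i = 0, so g_i* = α_i.
NE contributions = (3.6, 3.9, 3.7, 2.5); G = 13.7.
W^NE = (Σα)·G − ½Σα_i² = 13.7² − ½·48.11 = 163.635.
Planner sets g_i = Σα_j = 13.7 for every i, so G^SO = 4·13.7 = 54.8.
W^SO = (Σα)·G^SO − ½·4·(Σα)² = (4/2)·13.7² = 375.38.
Deadweight loss = W^SO − W^NE = 211.745.

211.745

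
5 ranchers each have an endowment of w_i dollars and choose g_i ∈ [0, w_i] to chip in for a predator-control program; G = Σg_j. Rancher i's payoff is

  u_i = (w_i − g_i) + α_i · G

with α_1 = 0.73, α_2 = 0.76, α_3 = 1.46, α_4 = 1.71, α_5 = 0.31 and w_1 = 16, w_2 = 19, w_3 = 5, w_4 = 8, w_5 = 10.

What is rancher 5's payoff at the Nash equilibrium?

14.03

∂u_i/∂g_i = α_i − 1, so rancher i contributes w_i if α_i > 1, else 0.
α_i > 1 for i ∈ {3, 4}; NE contributions (0, 0, 5, 8, 0), G = 13.
u_5 = (10 − 0) + 0.31·13 = 14.03.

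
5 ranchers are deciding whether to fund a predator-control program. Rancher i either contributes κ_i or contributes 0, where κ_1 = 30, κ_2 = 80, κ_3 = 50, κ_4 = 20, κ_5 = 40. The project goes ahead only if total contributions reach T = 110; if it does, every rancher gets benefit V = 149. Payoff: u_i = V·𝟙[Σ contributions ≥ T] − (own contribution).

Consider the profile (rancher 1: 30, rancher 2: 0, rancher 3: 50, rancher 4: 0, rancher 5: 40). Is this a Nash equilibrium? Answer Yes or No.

Yes

Total = 120 ≥ 110: provided.
Rancher 1 (pledges 30, payoff 119): dropping to 0 → total 90, payoff 0. No gain.
Rancher 2 (pledges 0, payoff 149): pledging 80 → total 200, payoff 69. No gain.
Rancher 3 (pledges 50, payoff 99): dropping to 0 → total 70, payoff 0. No gain.
Rancher 4 (pledges 0, payoff 149): pledging 20 → total 140, payoff 129. No gain.
Rancher 5 (pledges 40, payoff 109): dropping to 0 → total 80, payoff 0. No gain.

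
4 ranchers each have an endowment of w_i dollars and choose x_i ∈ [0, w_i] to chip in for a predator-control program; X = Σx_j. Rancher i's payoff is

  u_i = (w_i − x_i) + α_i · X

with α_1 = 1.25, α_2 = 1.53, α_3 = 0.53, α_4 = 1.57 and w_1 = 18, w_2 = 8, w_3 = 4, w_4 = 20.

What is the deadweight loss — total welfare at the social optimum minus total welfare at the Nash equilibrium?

∂u_i/∂x_i = α_i − 1, so rancher i contributes w_i if α_i > 1, else 0.
α_i > 1 for i ∈ {1, 2, 4}; NE contributions (18, 8, 0, 20), X = 46.
W^NE = Σw_i − X^NE + (Σα_i)·X^NE = 50 + 3.88·46 = 228.48.
Planner: ∂(Σu_j)/∂x_i = Σα_j − 1 = 3.88 > 0, so everyone contributes w_i; X^SO = 50, W^SO = 50 + 3.88·50 = 244.
Deadweight loss = 15.52.

15.52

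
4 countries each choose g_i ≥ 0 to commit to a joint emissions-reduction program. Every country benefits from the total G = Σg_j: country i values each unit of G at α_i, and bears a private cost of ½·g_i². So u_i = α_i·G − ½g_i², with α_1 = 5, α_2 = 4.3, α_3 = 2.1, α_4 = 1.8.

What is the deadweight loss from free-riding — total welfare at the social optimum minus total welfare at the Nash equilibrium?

199.81

Country i's FOC: ∂u_i/∂g_i = α_i − g_i = 0, so g_i* = α_i.
NE contributions = (5, 4.3, 2.1, 1.8); G = 13.2.
W^NE = (Σα)·G − ½Σα_i² = 13.2² − ½·51.14 = 148.67.
Planner sets g_i = Σα_j = 13.2 for every i, so G^SO = 4·13.2 = 52.8.
W^SO = (Σα)·G^SO − ½·4·(Σα)² = (4/2)·13.2² = 348.48.
Deadweight loss = W^SO − W^NE = 199.81.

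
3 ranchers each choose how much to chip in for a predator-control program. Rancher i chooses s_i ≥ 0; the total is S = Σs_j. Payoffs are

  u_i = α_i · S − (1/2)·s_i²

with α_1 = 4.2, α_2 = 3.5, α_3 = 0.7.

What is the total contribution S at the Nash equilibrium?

Rancher i's FOC: ∂u_i/∂s_i = α_i − s_i = 0, so s_i* = α_i.
NE contributions = (4.2, 3.5, 0.7); S = 8.4.

8.4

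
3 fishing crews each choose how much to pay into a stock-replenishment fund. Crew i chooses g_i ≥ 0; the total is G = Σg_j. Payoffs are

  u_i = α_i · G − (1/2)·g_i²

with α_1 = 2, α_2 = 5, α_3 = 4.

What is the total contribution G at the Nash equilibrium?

11

Crew i's FOC: ∂u_i/∂g_i = α_i − g_i = 0, so g_i* = α_i.
NE contributions = (2, 5, 4); G = 11.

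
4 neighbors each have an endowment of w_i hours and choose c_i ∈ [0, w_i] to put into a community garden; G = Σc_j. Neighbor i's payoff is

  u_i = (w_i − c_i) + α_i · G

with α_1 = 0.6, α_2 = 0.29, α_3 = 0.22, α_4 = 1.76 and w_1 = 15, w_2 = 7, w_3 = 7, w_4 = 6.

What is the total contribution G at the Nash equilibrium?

∂u_i/∂c_i = α_i − 1, so neighbor i contributes w_i if α_i > 1, else 0.
α_i > 1 for i ∈ {4}; NE contributions (0, 0, 0, 6), G = 6.

6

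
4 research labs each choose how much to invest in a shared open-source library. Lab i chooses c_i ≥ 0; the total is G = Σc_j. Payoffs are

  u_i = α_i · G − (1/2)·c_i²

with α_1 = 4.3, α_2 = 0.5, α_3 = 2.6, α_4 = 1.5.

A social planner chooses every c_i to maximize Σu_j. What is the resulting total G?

35.6

Planner FOC: ∂(Σu_j)/∂c_i = (Σα_j) − c_i = 0, so c_i^SO = Σα_j = 8.9 for every i; G^SO = 35.6.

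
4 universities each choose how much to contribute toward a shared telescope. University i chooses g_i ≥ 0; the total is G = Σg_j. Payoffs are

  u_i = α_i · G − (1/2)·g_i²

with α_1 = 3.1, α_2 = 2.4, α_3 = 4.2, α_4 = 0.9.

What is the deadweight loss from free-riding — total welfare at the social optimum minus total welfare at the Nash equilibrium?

129.27

University i's FOC: ∂u_i/∂g_i = α_i − g_i = 0, so g_i* = α_i.
NE contributions = (3.1, 2.4, 4.2, 0.9); G = 10.6.
W^NE = (Σα)·G − ½Σα_i² = 10.6² − ½·33.82 = 95.45.
Planner sets g_i = Σα_j = 10.6 for every i, so G^SO = 4·10.6 = 42.4.
W^SO = (Σα)·G^SO − ½·4·(Σα)² = (4/2)·10.6² = 224.72.
Deadweight loss = W^SO − W^NE = 129.27.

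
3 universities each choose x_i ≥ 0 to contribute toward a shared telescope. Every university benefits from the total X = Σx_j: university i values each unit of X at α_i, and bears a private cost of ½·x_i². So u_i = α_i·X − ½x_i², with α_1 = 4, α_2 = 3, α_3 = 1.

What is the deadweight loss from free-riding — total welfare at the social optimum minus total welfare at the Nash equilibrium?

University i's FOC: ∂u_i/∂x_i = α_i − x_i = 0, so x_i* = α_i.
NE contributions = (4, 3, 1); X = 8.
W^NE = (Σα)·X − ½Σα_i² = 8² − ½·26 = 51.
Planner sets x_i = Σα_j = 8 for every i, so X^SO = 3·8 = 24.
W^SO = (Σα)·X^SO − ½·3·(Σα)² = (3/2)·8² = 96.
Deadweight loss = W^SO − W^NE = 45.

45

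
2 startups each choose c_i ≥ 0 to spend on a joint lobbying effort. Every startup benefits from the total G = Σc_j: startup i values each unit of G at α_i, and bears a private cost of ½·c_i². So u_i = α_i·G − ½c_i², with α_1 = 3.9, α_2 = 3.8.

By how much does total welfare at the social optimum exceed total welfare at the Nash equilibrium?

Startup i's FOC: ∂u_i/∂c_i = α_i − c_i = 0, so c_i* = α_i.
NE contributions = (3.9, 3.8); G = 7.7.
W^NE = (Σα)·G − ½Σα_i² = 7.7² − ½·29.65 = 44.465.
Planner sets c_i = Σα_j = 7.7 for every i, so G^SO = 2·7.7 = 15.4.
W^SO = (Σα)·G^SO − ½·2·(Σα)² = (2/2)·7.7² = 59.29.
Deadweight loss = W^SO − W^NE = 14.825.

14.825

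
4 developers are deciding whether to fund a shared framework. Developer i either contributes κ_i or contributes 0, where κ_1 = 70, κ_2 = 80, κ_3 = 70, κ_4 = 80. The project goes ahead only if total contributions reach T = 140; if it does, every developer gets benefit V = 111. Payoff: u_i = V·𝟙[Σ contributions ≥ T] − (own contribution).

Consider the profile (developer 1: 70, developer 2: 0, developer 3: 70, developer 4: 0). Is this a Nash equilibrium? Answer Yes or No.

Total = 140 ≥ 140: provided.
Developer 1 (pledges 70, payoff 41): dropping to 0 → total 70, payoff 0. No gain.
Developer 2 (pledges 0, payoff 111): pledging 80 → total 220, payoff 31. No gain.
Developer 3 (pledges 70, payoff 41): dropping to 0 → total 70, payoff 0. No gain.
Developer 4 (pledges 0, payoff 111): pledging 80 → total 220, payoff 31. No gain.

Yes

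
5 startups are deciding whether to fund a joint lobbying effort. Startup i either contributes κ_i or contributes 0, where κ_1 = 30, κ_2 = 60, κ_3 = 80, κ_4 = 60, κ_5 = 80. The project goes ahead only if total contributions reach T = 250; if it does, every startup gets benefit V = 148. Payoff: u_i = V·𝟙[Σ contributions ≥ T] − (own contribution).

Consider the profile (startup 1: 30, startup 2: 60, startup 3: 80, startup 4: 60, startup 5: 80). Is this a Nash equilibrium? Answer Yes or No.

Total = 310 ≥ 250: provided.
Startup 1 (pledges 30, payoff 118): dropping to 0 → total 280, payoff 148. Profitable deviation.

No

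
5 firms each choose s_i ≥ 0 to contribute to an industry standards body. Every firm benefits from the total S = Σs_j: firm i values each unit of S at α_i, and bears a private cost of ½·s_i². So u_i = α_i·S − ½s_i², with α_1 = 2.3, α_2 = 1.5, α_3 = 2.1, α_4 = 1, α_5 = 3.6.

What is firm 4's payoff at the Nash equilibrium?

10

Firm i's FOC: ∂u_i/∂s_i = α_i − s_i = 0, so s_i* = α_i.
NE contributions = (2.3, 1.5, 2.1, 1, 3.6); S = 10.5.
u_4 = α_4·S − ½·(s_4)² = 1·10.5 − ½·1² = 10.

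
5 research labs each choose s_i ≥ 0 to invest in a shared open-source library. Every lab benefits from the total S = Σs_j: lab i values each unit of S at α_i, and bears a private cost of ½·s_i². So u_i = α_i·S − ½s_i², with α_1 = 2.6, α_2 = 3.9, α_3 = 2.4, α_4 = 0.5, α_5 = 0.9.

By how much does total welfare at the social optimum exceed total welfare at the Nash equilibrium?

173.53

Lab i's FOC: ∂u_i/∂s_i = α_i − s_i = 0, so s_i* = α_i.
NE contributions = (2.6, 3.9, 2.4, 0.5, 0.9); S = 10.3.
W^NE = (Σα)·S − ½Σα_i² = 10.3² − ½·28.79 = 91.695.
Planner sets s_i = Σα_j = 10.3 for every i, so S^SO = 5·10.3 = 51.5.
W^SO = (Σα)·S^SO − ½·5·(Σα)² = (5/2)·10.3² = 265.225.
Deadweight loss = W^SO − W^NE = 173.53.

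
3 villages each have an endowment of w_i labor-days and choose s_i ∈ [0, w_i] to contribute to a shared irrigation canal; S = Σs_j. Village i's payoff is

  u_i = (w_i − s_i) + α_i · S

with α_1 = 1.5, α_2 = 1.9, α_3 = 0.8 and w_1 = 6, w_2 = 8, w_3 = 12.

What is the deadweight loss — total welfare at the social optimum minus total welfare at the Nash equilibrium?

38.4

∂u_i/∂s_i = α_i − 1, so village i contributes w_i if α_i > 1, else 0.
α_i > 1 for i ∈ {1, 2}; NE contributions (6, 8, 0), S = 14.
W^NE = Σw_i − S^NE + (Σα_i)·S^NE = 26 + 3.2·14 = 70.8.
Planner: ∂(Σu_j)/∂s_i = Σα_j − 1 = 3.2 > 0, so everyone contributes w_i; S^SO = 26, W^SO = 26 + 3.2·26 = 109.2.
Deadweight loss = 38.4.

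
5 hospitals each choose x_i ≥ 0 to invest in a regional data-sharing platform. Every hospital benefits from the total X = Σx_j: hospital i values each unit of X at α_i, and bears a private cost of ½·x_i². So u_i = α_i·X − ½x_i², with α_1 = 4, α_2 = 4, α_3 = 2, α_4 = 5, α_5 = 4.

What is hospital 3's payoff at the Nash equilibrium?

Hospital i's FOC: ∂u_i/∂x_i = α_i − x_i = 0, so x_i* = α_i.
NE contributions = (4, 4, 2, 5, 4); X = 19.
u_3 = α_3·X − ½·(x_3)² = 2·19 − ½·2² = 36.

36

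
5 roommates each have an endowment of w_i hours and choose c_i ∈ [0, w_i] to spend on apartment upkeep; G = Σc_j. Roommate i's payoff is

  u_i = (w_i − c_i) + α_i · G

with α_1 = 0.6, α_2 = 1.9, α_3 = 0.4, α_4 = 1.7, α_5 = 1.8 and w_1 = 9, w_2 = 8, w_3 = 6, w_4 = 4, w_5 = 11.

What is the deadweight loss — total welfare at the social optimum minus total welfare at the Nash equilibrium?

∂u_i/∂c_i = α_i − 1, so roommate i contributes w_i if α_i > 1, else 0.
α_i > 1 for i ∈ {2, 4, 5}; NE contributions (0, 8, 0, 4, 11), G = 23.
W^NE = Σw_i − G^NE + (Σα_i)·G^NE = 38 + 5.4·23 = 162.2.
Planner: ∂(Σu_j)/∂c_i = Σα_j − 1 = 5.4 > 0, so everyone contributes w_i; G^SO = 38, W^SO = 38 + 5.4·38 = 243.2.
Deadweight loss = 81.

81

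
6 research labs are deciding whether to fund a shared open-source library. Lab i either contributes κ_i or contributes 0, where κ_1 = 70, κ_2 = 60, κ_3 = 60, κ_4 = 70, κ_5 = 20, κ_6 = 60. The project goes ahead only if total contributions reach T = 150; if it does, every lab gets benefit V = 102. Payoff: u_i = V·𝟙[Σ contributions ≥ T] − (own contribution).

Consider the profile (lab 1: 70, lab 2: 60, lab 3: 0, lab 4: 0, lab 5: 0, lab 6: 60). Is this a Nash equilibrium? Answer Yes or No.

Total = 190 ≥ 150: provided.
Lab 1 (pledges 70, payoff 32): dropping to 0 → total 120, payoff 0. No gain.
Lab 2 (pledges 60, payoff 42): dropping to 0 → total 130, payoff 0. No gain.
Lab 3 (pledges 0, payoff 102): pledging 60 → total 250, payoff 42. No gain.
Lab 4 (pledges 0, payoff 102): pledging 70 → total 260, payoff 32. No gain.
Lab 5 (pledges 0, payoff 102): pledging 20 → total 210, payoff 82. No gain.
Lab 6 (pledges 60, payoff 42): dropping to 0 → total 130, payoff 0. No gain.

Yes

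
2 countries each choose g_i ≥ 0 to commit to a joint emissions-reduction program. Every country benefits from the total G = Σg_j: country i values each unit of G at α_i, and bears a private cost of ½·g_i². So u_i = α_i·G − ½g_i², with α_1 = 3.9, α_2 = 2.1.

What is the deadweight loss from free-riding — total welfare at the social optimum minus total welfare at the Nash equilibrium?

9.81

Country i's FOC: ∂u_i/∂g_i = α_i − g_i = 0, so g_i* = α_i.
NE contributions = (3.9, 2.1); G = 6.
W^NE = (Σα)·G − ½Σα_i² = 6² − ½·19.62 = 26.19.
Planner sets g_i = Σα_j = 6 for every i, so G^SO = 2·6 = 12.
W^SO = (Σα)·G^SO − ½·2·(Σα)² = (2/2)·6² = 36.
Deadweight loss = W^SO − W^NE = 9.81.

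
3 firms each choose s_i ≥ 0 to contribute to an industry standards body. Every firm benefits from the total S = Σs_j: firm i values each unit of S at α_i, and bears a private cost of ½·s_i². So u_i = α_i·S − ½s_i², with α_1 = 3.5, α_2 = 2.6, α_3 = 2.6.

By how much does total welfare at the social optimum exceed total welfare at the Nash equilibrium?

50.73

Firm i's FOC: ∂u_i/∂s_i = α_i − s_i = 0, so s_i* = α_i.
NE contributions = (3.5, 2.6, 2.6); S = 8.7.
W^NE = (Σα)·S − ½Σα_i² = 8.7² − ½·25.77 = 62.805.
Planner sets s_i = Σα_j = 8.7 for every i, so S^SO = 3·8.7 = 26.1.
W^SO = (Σα)·S^SO − ½·3·(Σα)² = (3/2)·8.7² = 113.535.
Deadweight loss = W^SO − W^NE = 50.73.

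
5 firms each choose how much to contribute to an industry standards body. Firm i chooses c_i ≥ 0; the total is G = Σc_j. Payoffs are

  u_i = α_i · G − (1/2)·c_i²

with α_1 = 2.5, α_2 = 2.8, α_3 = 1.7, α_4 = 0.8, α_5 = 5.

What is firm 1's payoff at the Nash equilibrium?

Firm i's FOC: ∂u_i/∂c_i = α_i − c_i = 0, so c_i* = α_i.
NE contributions = (2.5, 2.8, 1.7, 0.8, 5); G = 12.8.
u_1 = α_1·G − ½·(c_1)² = 2.5·12.8 − ½·2.5² = 28.875.

28.875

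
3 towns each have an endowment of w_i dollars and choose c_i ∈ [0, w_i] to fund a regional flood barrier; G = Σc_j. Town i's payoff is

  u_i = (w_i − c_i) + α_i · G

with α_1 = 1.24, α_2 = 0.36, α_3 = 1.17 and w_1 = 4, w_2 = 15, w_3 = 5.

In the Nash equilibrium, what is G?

9

∂u_i/∂c_i = α_i − 1, so town i contributes w_i if α_i > 1, else 0.
α_i > 1 for i ∈ {1, 3}; NE contributions (4, 0, 5), G = 9.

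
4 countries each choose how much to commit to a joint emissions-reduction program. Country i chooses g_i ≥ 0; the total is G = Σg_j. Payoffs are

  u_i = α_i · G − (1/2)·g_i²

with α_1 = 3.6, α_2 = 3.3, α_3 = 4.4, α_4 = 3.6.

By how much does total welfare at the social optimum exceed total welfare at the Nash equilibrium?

Country i's FOC: ∂u_i/∂g_i = α_i − g_i = 0, so g_i* = α_i.
NE contributions = (3.6, 3.3, 4.4, 3.6); G = 14.9.
W^NE = (Σα)·G − ½Σα_i² = 14.9² − ½·56.17 = 193.925.
Planner sets g_i = Σα_j = 14.9 for every i, so G^SO = 4·14.9 = 59.6.
W^SO = (Σα)·G^SO − ½·4·(Σα)² = (4/2)·14.9² = 444.02.
Deadweight loss = W^SO − W^NE = 250.095.

250.095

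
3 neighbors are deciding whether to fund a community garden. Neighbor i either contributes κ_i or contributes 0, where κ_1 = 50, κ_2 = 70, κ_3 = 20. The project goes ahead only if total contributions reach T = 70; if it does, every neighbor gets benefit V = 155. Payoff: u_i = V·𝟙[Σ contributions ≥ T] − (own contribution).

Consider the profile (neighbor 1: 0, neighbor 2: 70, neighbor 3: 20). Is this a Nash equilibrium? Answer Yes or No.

Total = 90 ≥ 70: provided.
Neighbor 1 (pledges 0, payoff 155): pledging 50 → total 140, payoff 105. No gain.
Neighbor 2 (pledges 70, payoff 85): dropping to 0 → total 20, payoff 0. No gain.
Neighbor 3 (pledges 20, payoff 135): dropping to 0 → total 70, payoff 155. Profitable deviation.

No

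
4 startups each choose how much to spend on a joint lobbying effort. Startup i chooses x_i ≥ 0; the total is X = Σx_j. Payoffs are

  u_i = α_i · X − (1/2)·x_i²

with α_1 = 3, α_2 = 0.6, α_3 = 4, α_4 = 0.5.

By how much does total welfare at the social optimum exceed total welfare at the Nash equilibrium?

78.415

Startup i's FOC: ∂u_i/∂x_i = α_i − x_i = 0, so x_i* = α_i.
NE contributions = (3, 0.6, 4, 0.5); X = 8.1.
W^NE = (Σα)·X − ½Σα_i² = 8.1² − ½·25.61 = 52.805.
Planner sets x_i = Σα_j = 8.1 for every i, so X^SO = 4·8.1 = 32.4.
W^SO = (Σα)·X^SO − ½·4·(Σα)² = (4/2)·8.1² = 131.22.
Deadweight loss = W^SO − W^NE = 78.415.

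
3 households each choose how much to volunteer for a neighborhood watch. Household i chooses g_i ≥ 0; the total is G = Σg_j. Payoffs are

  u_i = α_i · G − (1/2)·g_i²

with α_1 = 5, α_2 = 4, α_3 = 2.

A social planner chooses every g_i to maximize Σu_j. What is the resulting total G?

Planner FOC: ∂(Σu_j)/∂g_i = (Σα_j) − g_i = 0, so g_i^SO = Σα_j = 11 for every i; G^SO = 33.

33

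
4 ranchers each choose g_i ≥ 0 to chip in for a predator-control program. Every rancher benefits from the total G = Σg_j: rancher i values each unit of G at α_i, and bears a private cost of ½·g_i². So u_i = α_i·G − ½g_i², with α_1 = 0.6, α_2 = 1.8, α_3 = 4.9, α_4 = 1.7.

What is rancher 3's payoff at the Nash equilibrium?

32.095

Rancher i's FOC: ∂u_i/∂g_i = α_i − g_i = 0, so g_i* = α_i.
NE contributions = (0.6, 1.8, 4.9, 1.7); G = 9.
u_3 = α_3·G − ½·(g_3)² = 4.9·9 − ½·4.9² = 32.095.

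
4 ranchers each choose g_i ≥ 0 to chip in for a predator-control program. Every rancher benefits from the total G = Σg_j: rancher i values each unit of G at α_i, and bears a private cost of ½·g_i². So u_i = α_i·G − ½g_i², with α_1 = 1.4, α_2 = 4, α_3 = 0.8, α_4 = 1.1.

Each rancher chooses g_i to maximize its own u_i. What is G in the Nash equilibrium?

Rancher i's FOC: ∂u_i/∂g_i = α_i − g_i = 0, so g_i* = α_i.
NE contributions = (1.4, 4, 0.8, 1.1); G = 7.3.

7.3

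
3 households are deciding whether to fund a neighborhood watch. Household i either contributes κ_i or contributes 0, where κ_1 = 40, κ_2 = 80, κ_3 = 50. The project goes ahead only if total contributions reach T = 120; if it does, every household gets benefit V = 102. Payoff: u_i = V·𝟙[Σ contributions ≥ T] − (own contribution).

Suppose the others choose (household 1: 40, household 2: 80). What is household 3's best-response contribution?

0

Others' total = 120 ≥ 120; contributing adds cost 50 for no extra benefit.
Best response: 0.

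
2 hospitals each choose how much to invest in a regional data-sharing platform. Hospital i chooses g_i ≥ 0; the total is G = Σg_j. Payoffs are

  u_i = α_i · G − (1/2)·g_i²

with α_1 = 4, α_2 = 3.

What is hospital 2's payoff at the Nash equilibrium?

Hospital i's FOC: ∂u_i/∂g_i = α_i − g_i = 0, so g_i* = α_i.
NE contributions = (4, 3); G = 7.
u_2 = α_2·G − ½·(g_2)² = 3·7 − ½·3² = 16.5.

16.5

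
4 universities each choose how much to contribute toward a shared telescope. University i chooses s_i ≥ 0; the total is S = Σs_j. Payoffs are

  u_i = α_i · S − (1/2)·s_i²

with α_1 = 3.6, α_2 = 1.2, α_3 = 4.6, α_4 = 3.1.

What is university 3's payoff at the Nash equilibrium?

46.92

University i's FOC: ∂u_i/∂s_i = α_i − s_i = 0, so s_i* = α_i.
NE contributions = (3.6, 1.2, 4.6, 3.1); S = 12.5.
u_3 = α_3·S − ½·(s_3)² = 4.6·12.5 − ½·4.6² = 46.92.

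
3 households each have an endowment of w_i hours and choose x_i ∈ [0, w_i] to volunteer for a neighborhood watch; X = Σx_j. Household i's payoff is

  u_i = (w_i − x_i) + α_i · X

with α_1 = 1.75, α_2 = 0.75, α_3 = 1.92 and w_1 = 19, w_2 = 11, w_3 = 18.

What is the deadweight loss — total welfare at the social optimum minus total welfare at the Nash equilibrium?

37.62

∂u_i/∂x_i = α_i − 1, so household i contributes w_i if α_i > 1, else 0.
α_i > 1 for i ∈ {1, 3}; NE contributions (19, 0, 18), X = 37.
W^NE = Σw_i − X^NE + (Σα_i)·X^NE = 48 + 3.42·37 = 174.54.
Planner: ∂(Σu_j)/∂x_i = Σα_j − 1 = 3.42 > 0, so everyone contributes w_i; X^SO = 48, W^SO = 48 + 3.42·48 = 212.16.
Deadweight loss = 37.62.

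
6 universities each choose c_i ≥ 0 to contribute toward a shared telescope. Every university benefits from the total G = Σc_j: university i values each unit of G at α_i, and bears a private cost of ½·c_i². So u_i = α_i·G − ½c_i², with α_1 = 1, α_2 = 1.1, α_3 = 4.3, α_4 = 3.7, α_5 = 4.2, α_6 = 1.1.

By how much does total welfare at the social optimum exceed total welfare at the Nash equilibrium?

500.94

University i's FOC: ∂u_i/∂c_i = α_i − c_i = 0, so c_i* = α_i.
NE contributions = (1, 1.1, 4.3, 3.7, 4.2, 1.1); G = 15.4.
W^NE = (Σα)·G − ½Σα_i² = 15.4² − ½·53.24 = 210.54.
Planner sets c_i = Σα_j = 15.4 for every i, so G^SO = 6·15.4 = 92.4.
W^SO = (Σα)·G^SO − ½·6·(Σα)² = (6/2)·15.4² = 711.48.
Deadweight loss = W^SO − W^NE = 500.94.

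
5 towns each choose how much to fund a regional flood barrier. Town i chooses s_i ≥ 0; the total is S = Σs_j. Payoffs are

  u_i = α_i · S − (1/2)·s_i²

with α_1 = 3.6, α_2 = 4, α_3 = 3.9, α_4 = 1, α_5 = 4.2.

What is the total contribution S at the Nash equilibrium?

Town i's FOC: ∂u_i/∂s_i = α_i − s_i = 0, so s_i* = α_i.
NE contributions = (3.6, 4, 3.9, 1, 4.2); S = 16.7.

16.7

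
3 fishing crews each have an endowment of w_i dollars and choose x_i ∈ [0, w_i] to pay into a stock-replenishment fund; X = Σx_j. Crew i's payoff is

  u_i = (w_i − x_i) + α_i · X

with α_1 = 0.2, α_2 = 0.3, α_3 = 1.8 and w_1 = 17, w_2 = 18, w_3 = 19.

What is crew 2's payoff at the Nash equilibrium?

∂u_i/∂x_i = α_i − 1, so crew i contributes w_i if α_i > 1, else 0.
α_i > 1 for i ∈ {3}; NE contributions (0, 0, 19), X = 19.
u_2 = (18 − 0) + 0.3·19 = 23.7.

23.7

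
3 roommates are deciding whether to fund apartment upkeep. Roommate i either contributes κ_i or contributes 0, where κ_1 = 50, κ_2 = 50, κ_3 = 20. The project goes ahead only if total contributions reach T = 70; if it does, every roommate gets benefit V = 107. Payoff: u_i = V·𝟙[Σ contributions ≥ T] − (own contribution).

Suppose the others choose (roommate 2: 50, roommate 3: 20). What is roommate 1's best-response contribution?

Others' total = 70 ≥ 70; contributing adds cost 50 for no extra benefit.
Best response: 0.

0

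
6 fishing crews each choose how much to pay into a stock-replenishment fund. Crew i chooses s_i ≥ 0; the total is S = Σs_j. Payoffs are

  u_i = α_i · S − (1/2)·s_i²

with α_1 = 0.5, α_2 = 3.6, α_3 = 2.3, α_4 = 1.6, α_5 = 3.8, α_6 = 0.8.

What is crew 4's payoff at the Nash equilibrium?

Crew i's FOC: ∂u_i/∂s_i = α_i − s_i = 0, so s_i* = α_i.
NE contributions = (0.5, 3.6, 2.3, 1.6, 3.8, 0.8); S = 12.6.
u_4 = α_4·S − ½·(s_4)² = 1.6·12.6 − ½·1.6² = 18.88.

18.88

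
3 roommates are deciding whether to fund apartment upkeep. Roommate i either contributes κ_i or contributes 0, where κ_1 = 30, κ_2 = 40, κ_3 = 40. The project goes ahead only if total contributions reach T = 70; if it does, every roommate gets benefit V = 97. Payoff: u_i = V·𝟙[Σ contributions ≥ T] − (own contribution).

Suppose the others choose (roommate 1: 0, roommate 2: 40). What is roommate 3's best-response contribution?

Others' total = 40. Contributing 40 brings total to 80 ≥ 70: gain V − κ_3 = 57.
Best response: 40.

40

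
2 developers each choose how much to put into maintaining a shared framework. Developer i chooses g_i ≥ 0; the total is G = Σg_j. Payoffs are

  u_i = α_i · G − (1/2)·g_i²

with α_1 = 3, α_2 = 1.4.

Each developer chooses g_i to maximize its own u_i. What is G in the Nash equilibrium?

4.4

Developer i's FOC: ∂u_i/∂g_i = α_i − g_i = 0, so g_i* = α_i.
NE contributions = (3, 1.4); G = 4.4.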